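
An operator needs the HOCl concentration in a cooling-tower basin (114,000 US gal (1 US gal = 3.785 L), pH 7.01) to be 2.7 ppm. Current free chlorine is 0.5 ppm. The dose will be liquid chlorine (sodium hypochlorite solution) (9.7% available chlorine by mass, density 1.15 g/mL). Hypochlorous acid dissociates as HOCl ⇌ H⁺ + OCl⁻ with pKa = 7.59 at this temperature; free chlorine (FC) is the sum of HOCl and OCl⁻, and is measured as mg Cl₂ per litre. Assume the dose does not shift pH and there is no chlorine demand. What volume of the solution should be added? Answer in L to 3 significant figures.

11.3 L

Volume: 114,000 US gal × 3.785 L/gal = 431,490 L.
[OCl⁻]/[HOCl] = 10^(pH − pKa) = 10^(7.01 − 7.59) = 0.263; fraction as HOCl = 1/(1 + 0.263) = 0.7917.
Free chlorine required for 2.7 ppm HOCl: 2.7 / 0.7917 = 3.41 ppm.
FC to add: 3.41 − 0.5 = 2.91 mg/L as Cl₂.
Cl₂ equivalent: 2.91 mg/L × 431,490 L = 1256 g.
Product at 9.7% available Cl: 1256 / 0.097 = 12,950 g.
Volume: 12,950 g ÷ 1.15 g/mL = 11,260 mL.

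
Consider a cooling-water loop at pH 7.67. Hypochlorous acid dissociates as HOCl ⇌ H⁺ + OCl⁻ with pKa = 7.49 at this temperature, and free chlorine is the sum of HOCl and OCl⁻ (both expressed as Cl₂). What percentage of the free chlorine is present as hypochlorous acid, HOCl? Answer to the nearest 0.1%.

[OCl⁻]/[HOCl] = 10^(pH − pKa) = 10^(7.67 − 7.49) = 10^0.18 = 1.514.
Fraction as HOCl = 1 / (1 + 1.514) = 0.3978.

39.8%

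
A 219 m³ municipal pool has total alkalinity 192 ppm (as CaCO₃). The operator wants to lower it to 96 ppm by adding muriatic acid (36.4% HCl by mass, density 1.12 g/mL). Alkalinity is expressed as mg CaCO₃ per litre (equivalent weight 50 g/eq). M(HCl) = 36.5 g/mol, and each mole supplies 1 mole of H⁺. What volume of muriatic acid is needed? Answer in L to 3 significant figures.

37.6 L

Volume: 219 m³ = 219,000 L.
Alkalinity to neutralize: (192 − 96) = 96 mg/L as CaCO₃ × 219,000 L = 21,020 g as CaCO₃.
Equivalents of H⁺ required: 21,020 ÷ 50 g/eq = 420.5 eq = 420.5 mol HCl.
Mass of HCl: 420.5 × 36.5 = 15,350 g.
Mass of 36.4% solution: 15,350 / 0.364 = 42,160 g.
Volume: 42,160 g ÷ 1.12 g/mL = 37,650 mL.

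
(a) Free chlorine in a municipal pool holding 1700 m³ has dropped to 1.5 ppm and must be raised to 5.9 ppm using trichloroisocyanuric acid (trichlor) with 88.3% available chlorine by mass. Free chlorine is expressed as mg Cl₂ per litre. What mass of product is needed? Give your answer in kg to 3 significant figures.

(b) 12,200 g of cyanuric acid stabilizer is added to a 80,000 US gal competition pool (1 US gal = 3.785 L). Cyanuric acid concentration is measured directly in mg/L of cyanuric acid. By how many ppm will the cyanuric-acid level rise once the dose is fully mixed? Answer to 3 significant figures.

(a) Volume: 1700 m³ = 1,700,000 L.
(a) Chlorine deficit: 5.9 − 1.5 = 4.4 ppm = 4.4 mg/L as Cl₂.
(a) Cl₂ equivalent needed: 4.4 mg/L × 1,700,000 L = 7,480,000 mg = 7480 g.
(a) Product at 88.3% available chlorine: 7480 / 0.883 = 8471 g.

(b) Volume: 80,000 US gal × 3.785 L/gal = 302,800 L.
(b) Rise: 12,200 g / 302,800 L × 1000 = 40.29 mg/L.

(a) 8.47 kg; (b) 40.3 ppm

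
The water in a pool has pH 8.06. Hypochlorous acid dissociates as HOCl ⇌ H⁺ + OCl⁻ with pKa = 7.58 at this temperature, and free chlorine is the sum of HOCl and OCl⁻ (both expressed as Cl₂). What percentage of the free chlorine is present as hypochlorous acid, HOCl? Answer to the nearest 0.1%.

24.9%

[OCl⁻]/[HOCl] = 10^(pH − pKa) = 10^(8.06 − 7.58) = 10^0.48 = 3.02.
Fraction as HOCl = 1 / (1 + 3.02) = 0.2488.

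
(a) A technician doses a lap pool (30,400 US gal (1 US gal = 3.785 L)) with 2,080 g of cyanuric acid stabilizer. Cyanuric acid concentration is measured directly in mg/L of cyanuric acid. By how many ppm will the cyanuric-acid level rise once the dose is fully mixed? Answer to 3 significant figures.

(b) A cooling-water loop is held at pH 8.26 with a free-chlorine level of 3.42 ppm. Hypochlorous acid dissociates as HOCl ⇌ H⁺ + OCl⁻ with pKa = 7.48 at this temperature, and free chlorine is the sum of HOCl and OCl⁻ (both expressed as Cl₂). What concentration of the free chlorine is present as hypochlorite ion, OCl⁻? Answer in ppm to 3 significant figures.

(a) 18.1 ppm; (b) 2.93 ppm

(a) Volume: 30,400 US gal × 3.785 L/gal = 115,064 L.
(a) Rise: 2,080 g / 115,064 L × 1000 = 18.08 mg/L.

(b) [OCl⁻]/[HOCl] = 10^(pH − pKa) = 10^(8.26 − 7.48) = 10^0.78 = 6.026.
(b) Fraction as HOCl = 1 / (1 + 6.026) = 0.1423.
(b) OCl⁻ = (1 − 0.1423) × 3.42 ppm = 2.933 ppm.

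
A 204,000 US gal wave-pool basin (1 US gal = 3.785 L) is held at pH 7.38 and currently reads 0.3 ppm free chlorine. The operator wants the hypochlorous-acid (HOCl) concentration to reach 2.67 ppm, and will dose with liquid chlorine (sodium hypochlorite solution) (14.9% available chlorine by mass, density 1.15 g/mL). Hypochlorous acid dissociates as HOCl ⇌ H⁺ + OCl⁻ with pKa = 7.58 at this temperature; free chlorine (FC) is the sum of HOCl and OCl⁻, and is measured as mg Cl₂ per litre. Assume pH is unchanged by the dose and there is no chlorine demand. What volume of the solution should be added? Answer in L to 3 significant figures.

18.3 L

Volume: 204,000 US gal × 3.785 L/gal = 772,140 L.
[OCl⁻]/[HOCl] = 10^(pH − pKa) = 10^(7.38 − 7.58) = 0.631; fraction as HOCl = 1/(1 + 0.631) = 0.6131.
Free chlorine required for 2.67 ppm HOCl: 2.67 / 0.6131 = 4.355 ppm.
FC to add: 4.355 − 0.3 = 4.055 mg/L as Cl₂.
Cl₂ equivalent: 4.055 mg/L × 772,140 L = 3131 g.
Product at 14.9% available Cl: 3131 / 0.149 = 21,010 g.
Volume: 21,010 g ÷ 1.15 g/mL = 18,270 mL.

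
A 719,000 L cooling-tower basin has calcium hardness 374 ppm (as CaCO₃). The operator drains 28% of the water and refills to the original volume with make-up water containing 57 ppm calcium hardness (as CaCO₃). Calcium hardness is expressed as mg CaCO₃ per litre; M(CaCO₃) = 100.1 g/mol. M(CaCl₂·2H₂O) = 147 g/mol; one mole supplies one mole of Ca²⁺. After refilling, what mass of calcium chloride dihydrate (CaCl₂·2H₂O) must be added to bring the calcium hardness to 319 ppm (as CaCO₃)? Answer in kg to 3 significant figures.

35.6 kg

After draining 28% and refilling: 374 × 0.72 + 57 × 0.28 = 285.24 ppm.
Deficit to target: 319 − 285.24 = 33.76 mg/L.
As CaCO₃: 33.76 mg/L × 719,000 L = 24,270 g; ÷ 100.1 = 242.5 mol Ca²⁺.
Mass: 242.5 × 147 = 35,650 g.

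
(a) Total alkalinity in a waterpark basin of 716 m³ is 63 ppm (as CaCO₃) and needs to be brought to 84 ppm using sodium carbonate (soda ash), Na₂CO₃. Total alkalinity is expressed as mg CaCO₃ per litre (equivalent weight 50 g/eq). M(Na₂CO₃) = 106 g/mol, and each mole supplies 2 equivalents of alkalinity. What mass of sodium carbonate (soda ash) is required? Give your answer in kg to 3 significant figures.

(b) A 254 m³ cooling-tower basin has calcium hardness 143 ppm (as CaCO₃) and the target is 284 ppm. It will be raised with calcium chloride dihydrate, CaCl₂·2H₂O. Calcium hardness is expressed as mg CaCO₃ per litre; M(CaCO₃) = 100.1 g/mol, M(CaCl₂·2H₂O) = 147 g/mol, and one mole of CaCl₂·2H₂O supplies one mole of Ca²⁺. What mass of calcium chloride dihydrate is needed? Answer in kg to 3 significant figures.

(a) Volume: 716 m³ = 716,000 L.
(a) Alkalinity to add: (84 − 63) = 21 mg/L as CaCO₃ × 716,000 L = 15,040 g as CaCO₃.
(a) Equivalents: 15,040 g ÷ 50 g/eq = 300.7 eq.
(a) Each mole of Na₂CO₃ supplies 2 eq, so 300.7 / 2 = 150.4 mol.
(a) Mass: 150.4 mol × 106 g/mol = 15,940 g.

(b) Volume: 254 m³ = 254,000 L.
(b) Hardness to add: (284 − 143) = 141 mg/L as CaCO₃ × 254,000 L = 35,810 g as CaCO₃.
(b) Moles of Ca²⁺ (1 mol Ca²⁺ ≡ 1 mol CaCO₃): 35,810 / 100.1 g/mol = 357.8 mol.
(b) Mass of CaCl₂·2H₂O: 357.8 × 147 = 52,590 g.

(a) 15.9 kg; (b) 52.6 kg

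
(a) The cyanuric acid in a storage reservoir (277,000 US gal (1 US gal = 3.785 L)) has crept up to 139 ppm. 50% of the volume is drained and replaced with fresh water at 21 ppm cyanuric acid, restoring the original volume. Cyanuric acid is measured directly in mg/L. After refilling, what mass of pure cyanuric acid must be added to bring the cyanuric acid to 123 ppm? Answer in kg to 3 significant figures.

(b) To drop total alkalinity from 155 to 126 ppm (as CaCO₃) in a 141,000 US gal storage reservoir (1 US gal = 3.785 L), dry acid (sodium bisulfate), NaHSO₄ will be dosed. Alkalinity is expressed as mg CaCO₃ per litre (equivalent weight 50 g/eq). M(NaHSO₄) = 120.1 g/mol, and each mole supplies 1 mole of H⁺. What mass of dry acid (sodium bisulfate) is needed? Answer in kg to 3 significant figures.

(a) 45.1 kg; (b) 37.2 kg

(a) Volume: 277,000 US gal × 3.785 L/gal = 1,048,445 L.
(a) After draining 50% and refilling: 139 × 0.50 + 21 × 0.50 = 80 ppm.
(a) Deficit to target: 123 − 80 = 43 mg/L.
(a) Mass: 43 mg/L × 1,048,445 L = 45,080 g cyanuric acid.

(b) Volume: 141,000 US gal × 3.785 L/gal = 533,685 L.
(b) Alkalinity to neutralize: (155 − 126) = 29 mg/L as CaCO₃ × 533,685 L = 15,480 g as CaCO₃.
(b) Equivalents of H⁺ required: 15,480 ÷ 50 g/eq = 309.5 eq = 309.5 mol NaHSO₄.
(b) Mass of NaHSO₄: 309.5 × 120.1 = 37,180 g.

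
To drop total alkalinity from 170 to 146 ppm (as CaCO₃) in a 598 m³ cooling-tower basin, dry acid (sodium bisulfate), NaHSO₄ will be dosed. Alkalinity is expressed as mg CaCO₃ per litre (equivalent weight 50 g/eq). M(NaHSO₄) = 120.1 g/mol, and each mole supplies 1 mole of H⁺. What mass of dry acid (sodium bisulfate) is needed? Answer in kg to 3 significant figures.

34.5 kg

Volume: 598 m³ = 598,000 L.
Alkalinity to neutralize: (170 − 146) = 24 mg/L as CaCO₃ × 598,000 L = 14,350 g as CaCO₃.
Equivalents of H⁺ required: 14,350 ÷ 50 g/eq = 287 eq = 287 mol NaHSO₄.
Mass of NaHSO₄: 287 × 120.1 = 34,470 g.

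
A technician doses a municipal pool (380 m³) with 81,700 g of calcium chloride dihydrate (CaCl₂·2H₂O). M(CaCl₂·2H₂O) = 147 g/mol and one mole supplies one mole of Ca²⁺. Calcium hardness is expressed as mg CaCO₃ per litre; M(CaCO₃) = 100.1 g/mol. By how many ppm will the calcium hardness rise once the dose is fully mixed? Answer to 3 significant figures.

Volume: 380 m³ = 380,000 L.
Moles of Ca²⁺: 81,700 g ÷ 147 g/mol = 555.8 mol.
As CaCO₃: 555.8 mol × 100.1 g/mol = 55,630 g.
Rise: 55,630 g / 380,000 L × 1000 = 146.4 mg/L.

146 ppm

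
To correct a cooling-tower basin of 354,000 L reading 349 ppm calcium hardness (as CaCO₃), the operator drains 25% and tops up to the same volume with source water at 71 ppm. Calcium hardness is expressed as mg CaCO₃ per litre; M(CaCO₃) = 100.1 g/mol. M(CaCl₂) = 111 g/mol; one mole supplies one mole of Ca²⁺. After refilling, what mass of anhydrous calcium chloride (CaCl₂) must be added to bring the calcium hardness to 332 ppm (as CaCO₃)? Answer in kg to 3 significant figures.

20.6 kg

After draining 25% and refilling: 349 × 0.75 + 71 × 0.25 = 279.5 ppm.
Deficit to target: 332 − 279.5 = 52.5 mg/L.
As CaCO₃: 52.5 mg/L × 354,000 L = 18,580 g; ÷ 100.1 = 185.7 mol Ca²⁺.
Mass: 185.7 × 111 = 20,610 g.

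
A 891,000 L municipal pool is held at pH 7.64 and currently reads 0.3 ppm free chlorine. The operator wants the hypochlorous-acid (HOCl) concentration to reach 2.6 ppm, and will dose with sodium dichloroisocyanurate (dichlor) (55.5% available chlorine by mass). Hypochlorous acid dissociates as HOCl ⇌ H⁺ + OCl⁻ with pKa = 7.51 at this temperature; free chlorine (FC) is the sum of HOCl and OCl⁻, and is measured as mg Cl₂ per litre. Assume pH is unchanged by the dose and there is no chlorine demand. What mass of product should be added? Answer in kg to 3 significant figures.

9.32 kg

[OCl⁻]/[HOCl] = 10^(pH − pKa) = 10^(7.64 − 7.51) = 1.349; fraction as HOCl = 1/(1 + 1.349) = 0.4257.
Free chlorine required for 2.6 ppm HOCl: 2.6 / 0.4257 = 6.107 ppm.
FC to add: 6.107 − 0.3 = 5.807 mg/L as Cl₂.
Cl₂ equivalent: 5.807 mg/L × 891,000 L = 5174 g.
Product at 55.5% available Cl: 5174 / 0.555 = 9323 g.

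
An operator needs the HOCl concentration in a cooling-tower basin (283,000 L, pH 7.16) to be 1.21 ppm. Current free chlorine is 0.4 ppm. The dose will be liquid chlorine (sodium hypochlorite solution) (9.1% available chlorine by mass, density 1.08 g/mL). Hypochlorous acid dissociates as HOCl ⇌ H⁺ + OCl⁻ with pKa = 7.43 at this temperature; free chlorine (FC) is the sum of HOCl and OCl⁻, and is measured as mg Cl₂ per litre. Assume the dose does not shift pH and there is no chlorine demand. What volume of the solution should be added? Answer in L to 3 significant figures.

4.20 L

[OCl⁻]/[HOCl] = 10^(pH − pKa) = 10^(7.16 − 7.43) = 0.537; fraction as HOCl = 1/(1 + 0.537) = 0.6506.
Free chlorine required for 1.21 ppm HOCl: 1.21 / 0.6506 = 1.86 ppm.
FC to add: 1.86 − 0.4 = 1.46 mg/L as Cl₂.
Cl₂ equivalent: 1.46 mg/L × 283,000 L = 413.1 g.
Product at 9.1% available Cl: 413.1 / 0.091 = 4540 g.
Volume: 4540 g ÷ 1.08 g/mL = 4204 mL.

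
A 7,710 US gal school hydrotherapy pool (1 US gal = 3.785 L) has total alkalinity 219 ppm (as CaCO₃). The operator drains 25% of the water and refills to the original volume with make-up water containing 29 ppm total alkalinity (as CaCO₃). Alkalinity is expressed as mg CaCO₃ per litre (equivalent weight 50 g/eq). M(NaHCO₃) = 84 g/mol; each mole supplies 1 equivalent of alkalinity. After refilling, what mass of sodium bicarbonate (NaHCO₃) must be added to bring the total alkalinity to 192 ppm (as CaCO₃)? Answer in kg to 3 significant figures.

Volume: 7,710 US gal × 3.785 L/gal = 29,182 L.
After draining 25% and refilling: 219 × 0.75 + 29 × 0.25 = 171.5 ppm.
Deficit to target: 192 − 171.5 = 20.5 mg/L.
As CaCO₃: 20.5 mg/L × 29,182 L = 598.2 g; ÷ 50 g/eq ÷ 1 = 11.96 mol NaHCO₃.
Mass: 11.96 × 84 = 1005 g.

1.01 kg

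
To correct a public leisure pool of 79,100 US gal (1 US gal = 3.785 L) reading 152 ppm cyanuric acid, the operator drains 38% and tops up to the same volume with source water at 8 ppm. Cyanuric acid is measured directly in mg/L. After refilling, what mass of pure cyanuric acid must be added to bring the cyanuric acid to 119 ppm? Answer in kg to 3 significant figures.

6.50 kg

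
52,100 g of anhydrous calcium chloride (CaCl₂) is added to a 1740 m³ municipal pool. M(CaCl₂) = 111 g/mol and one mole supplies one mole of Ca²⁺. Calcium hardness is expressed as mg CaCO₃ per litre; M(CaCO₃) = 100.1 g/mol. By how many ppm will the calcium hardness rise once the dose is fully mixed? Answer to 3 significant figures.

Volume: 1740 m³ = 1,740,000 L.
Moles of Ca²⁺: 52,100 g ÷ 111 g/mol = 469.4 mol.
As CaCO₃: 469.4 mol × 100.1 g/mol = 46,980 g.
Rise: 46,980 g / 1,740,000 L × 1000 = 27 mg/L.

27.0 ppm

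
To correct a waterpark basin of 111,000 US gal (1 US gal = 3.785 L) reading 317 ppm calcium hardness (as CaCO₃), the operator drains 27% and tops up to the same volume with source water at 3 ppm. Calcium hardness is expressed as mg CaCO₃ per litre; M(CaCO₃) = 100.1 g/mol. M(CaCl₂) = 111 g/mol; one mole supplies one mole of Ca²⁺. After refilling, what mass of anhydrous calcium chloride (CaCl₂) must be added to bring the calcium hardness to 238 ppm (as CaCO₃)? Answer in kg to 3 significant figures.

Volume: 111,000 US gal × 3.785 L/gal = 420,135 L.
After draining 27% and refilling: 317 × 0.73 + 3 × 0.27 = 232.22 ppm.
Deficit to target: 238 − 232.22 = 5.78 mg/L.
As CaCO₃: 5.78 mg/L × 420,135 L = 2428 g; ÷ 100.1 = 24.26 mol Ca²⁺.
Mass: 24.26 × 111 = 2693 g.

2.69 kg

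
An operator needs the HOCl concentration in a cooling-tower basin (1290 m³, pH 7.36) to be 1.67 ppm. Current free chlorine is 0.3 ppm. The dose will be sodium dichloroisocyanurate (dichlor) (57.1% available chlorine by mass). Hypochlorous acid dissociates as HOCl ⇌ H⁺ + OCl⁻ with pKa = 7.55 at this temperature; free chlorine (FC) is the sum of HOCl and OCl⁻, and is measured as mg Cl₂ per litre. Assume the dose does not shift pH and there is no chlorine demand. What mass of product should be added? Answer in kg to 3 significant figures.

5.53 kg

Volume: 1290 m³ = 1,290,000 L.
[OCl⁻]/[HOCl] = 10^(pH − pKa) = 10^(7.36 − 7.55) = 0.6457; fraction as HOCl = 1/(1 + 0.6457) = 0.6077.
Free chlorine required for 1.67 ppm HOCl: 1.67 / 0.6077 = 2.748 ppm.
FC to add: 2.748 − 0.3 = 2.448 mg/L as Cl₂.
Cl₂ equivalent: 2.448 mg/L × 1,290,000 L = 3158 g.
Product at 57.1% available Cl: 3158 / 0.571 = 5531 g.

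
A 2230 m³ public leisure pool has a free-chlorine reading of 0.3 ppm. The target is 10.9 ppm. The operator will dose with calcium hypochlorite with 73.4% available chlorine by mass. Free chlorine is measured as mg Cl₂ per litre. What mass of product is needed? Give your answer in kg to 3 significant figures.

32.2 kg

Volume: 2230 m³ = 2,230,000 L.
Chlorine deficit: 10.9 − 0.3 = 10.6 ppm = 10.6 mg/L as Cl₂.
Cl₂ equivalent needed: 10.6 mg/L × 2,230,000 L = 23,640,000 mg = 23,640 g.
Product at 73.4% available chlorine: 23,640 / 0.734 = 32,200 g.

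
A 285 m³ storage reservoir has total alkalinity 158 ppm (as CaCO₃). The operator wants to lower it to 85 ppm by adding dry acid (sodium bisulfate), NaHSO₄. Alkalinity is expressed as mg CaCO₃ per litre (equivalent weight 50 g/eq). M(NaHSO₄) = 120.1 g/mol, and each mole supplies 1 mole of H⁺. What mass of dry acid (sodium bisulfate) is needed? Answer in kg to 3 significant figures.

50.0 kg

Volume: 285 m³ = 285,000 L.
Alkalinity to neutralize: (158 − 85) = 73 mg/L as CaCO₃ × 285,000 L = 20,800 g as CaCO₃.
Equivalents of H⁺ required: 20,800 ÷ 50 g/eq = 416.1 eq = 416.1 mol NaHSO₄.
Mass of NaHSO₄: 416.1 × 120.1 = 49,970 g.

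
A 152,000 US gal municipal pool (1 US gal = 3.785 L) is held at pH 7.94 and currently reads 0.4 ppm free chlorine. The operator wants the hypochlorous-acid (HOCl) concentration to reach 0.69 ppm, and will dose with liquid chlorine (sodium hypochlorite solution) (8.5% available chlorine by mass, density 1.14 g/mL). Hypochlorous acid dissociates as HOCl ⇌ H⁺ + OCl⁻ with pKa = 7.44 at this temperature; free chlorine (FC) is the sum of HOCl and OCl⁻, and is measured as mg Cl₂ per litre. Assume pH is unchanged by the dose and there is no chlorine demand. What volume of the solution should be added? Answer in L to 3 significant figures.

Volume: 152,000 US gal × 3.785 L/gal = 575,320 L.
[OCl⁻]/[HOCl] = 10^(pH − pKa) = 10^(7.94 − 7.44) = 3.162; fraction as HOCl = 1/(1 + 3.162) = 0.2403.
Free chlorine required for 0.69 ppm HOCl: 0.69 / 0.2403 = 2.872 ppm.
FC to add: 2.872 − 0.4 = 2.472 mg/L as Cl₂.
Cl₂ equivalent: 2.472 mg/L × 575,320 L = 1422 g.
Product at 8.5% available Cl: 1422 / 0.085 = 16,730 g.
Volume: 16,730 g ÷ 1.14 g/mL = 14,680 mL.

14.7 L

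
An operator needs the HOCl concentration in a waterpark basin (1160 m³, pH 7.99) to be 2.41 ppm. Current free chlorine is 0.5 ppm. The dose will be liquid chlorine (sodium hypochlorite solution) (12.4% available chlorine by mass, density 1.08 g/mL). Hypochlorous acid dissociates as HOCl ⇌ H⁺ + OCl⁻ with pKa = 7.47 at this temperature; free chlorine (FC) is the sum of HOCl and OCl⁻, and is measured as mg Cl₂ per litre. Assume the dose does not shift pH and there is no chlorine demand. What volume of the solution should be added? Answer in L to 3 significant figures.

85.7 L

Volume: 1160 m³ = 1,160,000 L.
[OCl⁻]/[HOCl] = 10^(pH − pKa) = 10^(7.99 − 7.47) = 3.311; fraction as HOCl = 1/(1 + 3.311) = 0.2319.
Free chlorine required for 2.41 ppm HOCl: 2.41 / 0.2319 = 10.39 ppm.
FC to add: 10.39 − 0.5 = 9.89 mg/L as Cl₂.
Cl₂ equivalent: 9.89 mg/L × 1,160,000 L = 11,470 g.
Product at 12.4% available Cl: 11,470 / 0.124 = 92,520 g.
Volume: 92,520 g ÷ 1.08 g/mL = 85,670 mL.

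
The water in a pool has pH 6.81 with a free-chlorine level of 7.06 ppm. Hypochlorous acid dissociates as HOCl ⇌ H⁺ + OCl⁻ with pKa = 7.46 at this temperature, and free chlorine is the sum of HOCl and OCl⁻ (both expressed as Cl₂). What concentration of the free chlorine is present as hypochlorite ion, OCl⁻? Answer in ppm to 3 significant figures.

[OCl⁻]/[HOCl] = 10^(pH − pKa) = 10^(6.81 − 7.46) = 10^-0.65 = 0.2239.
Fraction as HOCl = 1 / (1 + 0.2239) = 0.8171.
OCl⁻ = (1 − 0.8171) × 7.06 ppm = 1.291 ppm.

1.29 ppm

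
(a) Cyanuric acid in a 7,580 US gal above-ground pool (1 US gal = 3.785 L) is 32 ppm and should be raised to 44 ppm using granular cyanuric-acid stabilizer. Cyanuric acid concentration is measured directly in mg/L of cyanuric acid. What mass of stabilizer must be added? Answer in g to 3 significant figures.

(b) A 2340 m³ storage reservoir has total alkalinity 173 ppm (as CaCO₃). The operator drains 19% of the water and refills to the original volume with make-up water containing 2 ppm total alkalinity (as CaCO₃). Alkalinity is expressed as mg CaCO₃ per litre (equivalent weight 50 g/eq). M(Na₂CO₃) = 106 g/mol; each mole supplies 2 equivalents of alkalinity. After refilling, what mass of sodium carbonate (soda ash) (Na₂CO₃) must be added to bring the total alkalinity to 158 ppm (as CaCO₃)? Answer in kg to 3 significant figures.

(a) Volume: 7,580 US gal × 3.785 L/gal = 28,690 L.
(a) CYA to add: (44 − 32) = 12 mg/L × 28,690 L = 344.3 g cyanuric acid.

(b) Volume: 2340 m³ = 2,340,000 L.
(b) After draining 19% and refilling: 173 × 0.81 + 2 × 0.19 = 140.51 ppm.
(b) Deficit to target: 158 − 140.51 = 17.49 mg/L.
(b) As CaCO₃: 17.49 mg/L × 2,340,000 L = 40,930 g; ÷ 50 g/eq ÷ 2 = 409.3 mol Na₂CO₃.
(b) Mass: 409.3 × 106 = 43,380 g.

(a) 344 g; (b) 43.4 kg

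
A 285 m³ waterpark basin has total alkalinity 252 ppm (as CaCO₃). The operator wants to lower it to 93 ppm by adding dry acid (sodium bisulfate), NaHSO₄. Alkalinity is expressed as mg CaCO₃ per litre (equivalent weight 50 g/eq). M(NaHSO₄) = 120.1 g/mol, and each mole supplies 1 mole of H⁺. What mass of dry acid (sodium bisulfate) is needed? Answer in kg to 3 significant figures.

Volume: 285 m³ = 285,000 L.
Alkalinity to neutralize: (252 − 93) = 159 mg/L as CaCO₃ × 285,000 L = 45,320 g as CaCO₃.
Equivalents of H⁺ required: 45,320 ÷ 50 g/eq = 906.3 eq = 906.3 mol NaHSO₄.
Mass of NaHSO₄: 906.3 × 120.1 = 108,800 g.

109 kg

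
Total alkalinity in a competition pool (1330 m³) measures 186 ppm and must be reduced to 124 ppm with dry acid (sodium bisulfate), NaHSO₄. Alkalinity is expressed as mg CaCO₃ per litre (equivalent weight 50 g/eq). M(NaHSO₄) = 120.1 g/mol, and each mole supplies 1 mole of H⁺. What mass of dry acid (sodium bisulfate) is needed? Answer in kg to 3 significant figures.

198 kg

Volume: 1330 m³ = 1,330,000 L.
Alkalinity to neutralize: (186 − 124) = 62 mg/L as CaCO₃ × 1,330,000 L = 82,460 g as CaCO₃.
Equivalents of H⁺ required: 82,460 ÷ 50 g/eq = 1649 eq = 1649 mol NaHSO₄.
Mass of NaHSO₄: 1649 × 120.1 = 198,100 g.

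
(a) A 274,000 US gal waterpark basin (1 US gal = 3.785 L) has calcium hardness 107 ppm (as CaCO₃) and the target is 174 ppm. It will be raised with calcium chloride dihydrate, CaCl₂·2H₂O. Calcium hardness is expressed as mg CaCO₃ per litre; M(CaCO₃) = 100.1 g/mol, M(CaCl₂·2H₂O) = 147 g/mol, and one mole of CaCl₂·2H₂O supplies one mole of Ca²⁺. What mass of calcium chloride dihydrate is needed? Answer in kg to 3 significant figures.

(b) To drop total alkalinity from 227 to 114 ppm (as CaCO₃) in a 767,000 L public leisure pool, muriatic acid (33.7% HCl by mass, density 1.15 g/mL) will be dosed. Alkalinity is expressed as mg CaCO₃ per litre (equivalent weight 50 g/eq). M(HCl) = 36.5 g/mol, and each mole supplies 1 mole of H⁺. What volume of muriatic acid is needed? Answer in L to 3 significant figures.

(a) 102 kg; (b) 163 L

(a) Volume: 274,000 US gal × 3.785 L/gal = 1,037,090 L.
(a) Hardness to add: (174 − 107) = 67 mg/L as CaCO₃ × 1,037,090 L = 69,490 g as CaCO₃.
(a) Moles of Ca²⁺ (1 mol Ca²⁺ ≡ 1 mol CaCO₃): 69,490 / 100.1 g/mol = 694.2 mol.
(a) Mass of CaCl₂·2H₂O: 694.2 × 147 = 102,000 g.

(b) Alkalinity to neutralize: (227 − 114) = 113 mg/L as CaCO₃ × 767,000 L = 86,670 g as CaCO₃.
(b) Equivalents of H⁺ required: 86,670 ÷ 50 g/eq = 1733 eq = 1733 mol HCl.
(b) Mass of HCl: 1733 × 36.5 = 63,270 g.
(b) Mass of 33.7% solution: 63,270 / 0.337 = 187,700 g.
(b) Volume: 187,700 g ÷ 1.15 g/mL = 163,300 mL.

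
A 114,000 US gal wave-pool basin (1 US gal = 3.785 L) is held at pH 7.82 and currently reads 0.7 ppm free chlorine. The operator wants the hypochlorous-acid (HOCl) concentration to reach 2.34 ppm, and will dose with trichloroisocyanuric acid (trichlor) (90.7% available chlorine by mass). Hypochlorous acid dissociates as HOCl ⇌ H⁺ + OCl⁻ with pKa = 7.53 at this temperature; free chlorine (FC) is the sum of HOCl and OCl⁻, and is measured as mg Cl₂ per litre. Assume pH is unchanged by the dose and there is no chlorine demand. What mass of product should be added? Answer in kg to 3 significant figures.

2.95 kg

Volume: 114,000 US gal × 3.785 L/gal = 431,490 L.
[OCl⁻]/[HOCl] = 10^(pH − pKa) = 10^(7.82 − 7.53) = 1.95; fraction as HOCl = 1/(1 + 1.95) = 0.339.
Free chlorine required for 2.34 ppm HOCl: 2.34 / 0.339 = 6.903 ppm.
FC to add: 6.903 − 0.7 = 6.203 mg/L as Cl₂.
Cl₂ equivalent: 6.203 mg/L × 431,490 L = 2676 g.
Product at 90.7% available Cl: 2676 / 0.907 = 2951 g.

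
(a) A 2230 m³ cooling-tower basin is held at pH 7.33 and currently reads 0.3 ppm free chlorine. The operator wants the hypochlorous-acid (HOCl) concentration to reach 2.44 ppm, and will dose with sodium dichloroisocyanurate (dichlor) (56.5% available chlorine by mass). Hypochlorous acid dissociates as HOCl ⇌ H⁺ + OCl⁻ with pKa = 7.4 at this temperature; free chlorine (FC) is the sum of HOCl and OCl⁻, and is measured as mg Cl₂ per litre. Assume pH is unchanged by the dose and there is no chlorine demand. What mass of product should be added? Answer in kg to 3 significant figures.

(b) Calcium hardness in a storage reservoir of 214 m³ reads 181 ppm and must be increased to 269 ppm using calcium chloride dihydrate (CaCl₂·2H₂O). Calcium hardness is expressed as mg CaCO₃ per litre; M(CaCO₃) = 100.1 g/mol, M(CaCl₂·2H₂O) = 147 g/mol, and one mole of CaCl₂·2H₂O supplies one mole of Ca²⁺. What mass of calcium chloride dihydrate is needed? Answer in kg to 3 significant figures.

(a) 16.6 kg; (b) 27.7 kg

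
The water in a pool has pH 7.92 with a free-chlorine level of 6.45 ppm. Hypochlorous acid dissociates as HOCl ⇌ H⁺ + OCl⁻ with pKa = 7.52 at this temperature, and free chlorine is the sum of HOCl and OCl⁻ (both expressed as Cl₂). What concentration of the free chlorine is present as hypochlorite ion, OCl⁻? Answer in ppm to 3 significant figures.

[OCl⁻]/[HOCl] = 10^(pH − pKa) = 10^(7.92 − 7.52) = 10^0.40 = 2.512.
Fraction as HOCl = 1 / (1 + 2.512) = 0.2847.
OCl⁻ = (1 − 0.2847) × 6.45 ppm = 4.613 ppm.

4.61 ppm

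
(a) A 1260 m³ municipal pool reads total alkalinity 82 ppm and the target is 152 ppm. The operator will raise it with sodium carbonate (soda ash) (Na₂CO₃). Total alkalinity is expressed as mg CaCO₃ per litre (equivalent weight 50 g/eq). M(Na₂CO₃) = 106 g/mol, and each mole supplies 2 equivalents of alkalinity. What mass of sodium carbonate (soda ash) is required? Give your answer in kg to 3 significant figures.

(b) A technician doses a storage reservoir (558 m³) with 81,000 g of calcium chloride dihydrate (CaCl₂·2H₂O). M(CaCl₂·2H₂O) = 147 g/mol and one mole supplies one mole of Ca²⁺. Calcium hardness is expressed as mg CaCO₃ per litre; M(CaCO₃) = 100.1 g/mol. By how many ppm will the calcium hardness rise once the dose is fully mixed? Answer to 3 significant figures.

(a) 93.5 kg; (b) 98.8 ppm

(a) Volume: 1260 m³ = 1,260,000 L.
(a) Alkalinity to add: (152 − 82) = 70 mg/L as CaCO₃ × 1,260,000 L = 88,200 g as CaCO₃.
(a) Equivalents: 88,200 g ÷ 50 g/eq = 1764 eq.
(a) Each mole of Na₂CO₃ supplies 2 eq, so 1764 / 2 = 882 mol.
(a) Mass: 882 mol × 106 g/mol = 93,490 g.

(b) Volume: 558 m³ = 558,000 L.
(b) Moles of Ca²⁺: 81,000 g ÷ 147 g/mol = 551 mol.
(b) As CaCO₃: 551 mol × 100.1 g/mol = 55,160 g.
(b) Rise: 55,160 g / 558,000 L × 1000 = 98.85 mg/L.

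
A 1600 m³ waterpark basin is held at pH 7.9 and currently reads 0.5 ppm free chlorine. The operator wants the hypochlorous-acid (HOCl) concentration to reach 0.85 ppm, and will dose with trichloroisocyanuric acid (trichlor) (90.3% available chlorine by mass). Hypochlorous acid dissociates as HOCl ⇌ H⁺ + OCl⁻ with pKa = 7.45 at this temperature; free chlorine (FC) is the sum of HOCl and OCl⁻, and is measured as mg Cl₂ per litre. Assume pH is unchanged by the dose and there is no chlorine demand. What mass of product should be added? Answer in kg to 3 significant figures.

Volume: 1600 m³ = 1,600,000 L.
[OCl⁻]/[HOCl] = 10^(pH − pKa) = 10^(7.9 − 7.45) = 2.818; fraction as HOCl = 1/(1 + 2.818) = 0.2619.
Free chlorine required for 0.85 ppm HOCl: 0.85 / 0.2619 = 3.246 ppm.
FC to add: 3.246 − 0.5 = 2.746 mg/L as Cl₂.
Cl₂ equivalent: 2.746 mg/L × 1,600,000 L = 4393 g.
Product at 90.3% available Cl: 4393 / 0.903 = 4865 g.

4.86 kg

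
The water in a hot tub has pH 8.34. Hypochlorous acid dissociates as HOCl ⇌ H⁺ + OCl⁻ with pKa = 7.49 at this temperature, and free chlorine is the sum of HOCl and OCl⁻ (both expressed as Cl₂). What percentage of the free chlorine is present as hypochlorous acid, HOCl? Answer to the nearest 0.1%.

[OCl⁻]/[HOCl] = 10^(pH − pKa) = 10^(8.34 − 7.49) = 10^0.85 = 7.079.
Fraction as HOCl = 1 / (1 + 7.079) = 0.1238.

12.4%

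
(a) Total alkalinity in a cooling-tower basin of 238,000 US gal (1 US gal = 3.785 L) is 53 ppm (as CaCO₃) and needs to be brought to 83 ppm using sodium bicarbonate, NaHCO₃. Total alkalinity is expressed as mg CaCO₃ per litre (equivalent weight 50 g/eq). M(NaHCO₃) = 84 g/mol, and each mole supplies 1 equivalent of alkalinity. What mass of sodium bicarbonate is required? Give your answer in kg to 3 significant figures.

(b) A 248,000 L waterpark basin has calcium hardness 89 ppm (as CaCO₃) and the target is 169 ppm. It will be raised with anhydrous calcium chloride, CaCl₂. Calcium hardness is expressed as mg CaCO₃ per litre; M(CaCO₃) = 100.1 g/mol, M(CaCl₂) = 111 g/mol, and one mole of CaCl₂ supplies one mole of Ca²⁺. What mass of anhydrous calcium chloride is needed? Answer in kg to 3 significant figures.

(a) Volume: 238,000 US gal × 3.785 L/gal = 900,830 L.
(a) Alkalinity to add: (83 − 53) = 30 mg/L as CaCO₃ × 900,830 L = 27,020 g as CaCO₃.
(a) Equivalents: 27,020 g ÷ 50 g/eq = 540.5 eq.
(a) NaHCO₃ supplies 1 eq per mole → 540.5 mol.
(a) Mass: 540.5 mol × 84 g/mol = 45,400 g.

(b) Hardness to add: (169 − 89) = 80 mg/L as CaCO₃ × 248,000 L = 19,840 g as CaCO₃.
(b) Moles of Ca²⁺ (1 mol Ca²⁺ ≡ 1 mol CaCO₃): 19,840 / 100.1 g/mol = 198.2 mol.
(b) Mass of CaCl₂: 198.2 × 111 = 22,000 g.

(a) 45.4 kg; (b) 22.0 kg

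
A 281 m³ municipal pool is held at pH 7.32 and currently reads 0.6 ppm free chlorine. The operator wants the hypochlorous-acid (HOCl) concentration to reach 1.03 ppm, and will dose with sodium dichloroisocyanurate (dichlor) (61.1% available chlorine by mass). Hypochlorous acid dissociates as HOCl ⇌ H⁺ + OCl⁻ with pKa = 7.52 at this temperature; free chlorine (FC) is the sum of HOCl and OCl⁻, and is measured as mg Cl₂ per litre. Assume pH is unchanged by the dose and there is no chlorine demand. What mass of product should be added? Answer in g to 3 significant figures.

Volume: 281 m³ = 281,000 L.
[OCl⁻]/[HOCl] = 10^(pH − pKa) = 10^(7.32 − 7.52) = 0.631; fraction as HOCl = 1/(1 + 0.631) = 0.6131.
Free chlorine required for 1.03 ppm HOCl: 1.03 / 0.6131 = 1.68 ppm.
FC to add: 1.68 − 0.6 = 1.08 mg/L as Cl₂.
Cl₂ equivalent: 1.08 mg/L × 281,000 L = 303.4 g.
Product at 61.1% available Cl: 303.4 / 0.611 = 496.6 g.

497 g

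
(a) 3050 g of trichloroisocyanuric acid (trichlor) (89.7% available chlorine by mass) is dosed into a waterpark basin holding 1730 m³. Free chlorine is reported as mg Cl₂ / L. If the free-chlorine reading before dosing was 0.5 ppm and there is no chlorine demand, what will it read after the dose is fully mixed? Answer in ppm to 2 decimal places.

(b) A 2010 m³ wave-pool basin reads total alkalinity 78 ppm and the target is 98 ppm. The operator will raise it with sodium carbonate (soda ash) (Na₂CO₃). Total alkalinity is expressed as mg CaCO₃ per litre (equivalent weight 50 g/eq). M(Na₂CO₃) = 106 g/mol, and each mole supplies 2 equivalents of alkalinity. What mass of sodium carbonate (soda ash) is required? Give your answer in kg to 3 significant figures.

(a) 2.08 ppm; (b) 42.6 kg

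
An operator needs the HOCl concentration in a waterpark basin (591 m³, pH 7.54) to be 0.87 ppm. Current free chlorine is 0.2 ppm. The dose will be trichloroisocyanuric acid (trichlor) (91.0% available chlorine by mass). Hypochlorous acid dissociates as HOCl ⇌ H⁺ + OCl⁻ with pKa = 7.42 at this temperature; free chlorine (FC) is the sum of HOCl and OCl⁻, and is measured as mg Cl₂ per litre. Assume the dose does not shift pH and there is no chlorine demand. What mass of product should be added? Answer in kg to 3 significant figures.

Volume: 591 m³ = 591,000 L.
[OCl⁻]/[HOCl] = 10^(pH − pKa) = 10^(7.54 − 7.42) = 1.318; fraction as HOCl = 1/(1 + 1.318) = 0.4314.
Free chlorine required for 0.87 ppm HOCl: 0.87 / 0.4314 = 2.017 ppm.
FC to add: 2.017 − 0.2 = 1.817 mg/L as Cl₂.
Cl₂ equivalent: 1.817 mg/L × 591,000 L = 1074 g.
Product at 91.0% available Cl: 1074 / 0.91 = 1180 g.

1.18 kg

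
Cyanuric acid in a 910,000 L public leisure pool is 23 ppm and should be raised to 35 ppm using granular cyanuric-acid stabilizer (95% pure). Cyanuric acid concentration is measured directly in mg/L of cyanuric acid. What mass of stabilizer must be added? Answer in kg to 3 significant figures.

11.5 kg

CYA to add: (35 − 23) = 12 mg/L × 910,000 L = 10,920 g cyanuric acid.
At 95% purity: 10,920 / 0.95 = 11,490 g product.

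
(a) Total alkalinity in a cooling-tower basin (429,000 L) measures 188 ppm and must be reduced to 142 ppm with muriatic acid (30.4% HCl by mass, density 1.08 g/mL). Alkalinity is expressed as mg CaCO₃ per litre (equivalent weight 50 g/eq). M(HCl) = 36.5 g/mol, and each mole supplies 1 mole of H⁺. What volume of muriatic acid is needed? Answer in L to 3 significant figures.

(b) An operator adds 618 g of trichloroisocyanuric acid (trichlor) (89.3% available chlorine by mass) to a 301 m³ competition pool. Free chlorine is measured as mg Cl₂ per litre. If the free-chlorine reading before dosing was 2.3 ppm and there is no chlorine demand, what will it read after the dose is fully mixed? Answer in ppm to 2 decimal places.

(a) Alkalinity to neutralize: (188 − 142) = 46 mg/L as CaCO₃ × 429,000 L = 19,730 g as CaCO₃.
(a) Equivalents of H⁺ required: 19,730 ÷ 50 g/eq = 394.7 eq = 394.7 mol HCl.
(a) Mass of HCl: 394.7 × 36.5 = 14,410 g.
(a) Mass of 30.4% solution: 14,410 / 0.304 = 47,390 g.
(a) Volume: 47,390 g ÷ 1.08 g/mL = 43,880 mL.

(b) Volume: 301 m³ = 301,000 L.
(b) Available chlorine delivered: 618 g × 0.893 = 551.9 g as Cl₂.
(b) Concentration rise: 551.9 g / 301,000 L = 1.833 mg/L = 1.83 ppm.
(b) Final FC: 2.3 + 1.83 = 4.13 ppm.

(a) 43.9 L; (b) 4.13 ppm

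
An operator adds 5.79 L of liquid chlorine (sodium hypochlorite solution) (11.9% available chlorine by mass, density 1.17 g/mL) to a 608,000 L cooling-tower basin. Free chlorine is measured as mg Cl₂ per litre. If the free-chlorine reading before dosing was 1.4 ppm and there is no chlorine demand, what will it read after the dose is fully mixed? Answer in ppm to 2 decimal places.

2.73 ppm

Mass of solution: 5.79 L × 1000 mL/L × 1.17 g/mL = 6774 g.
Available chlorine delivered: 6774 g × 0.119 = 806.1 g as Cl₂.
Concentration rise: 806.1 g / 608,000 L = 1.326 mg/L = 1.33 ppm.
Final FC: 1.4 + 1.33 = 2.73 ppm.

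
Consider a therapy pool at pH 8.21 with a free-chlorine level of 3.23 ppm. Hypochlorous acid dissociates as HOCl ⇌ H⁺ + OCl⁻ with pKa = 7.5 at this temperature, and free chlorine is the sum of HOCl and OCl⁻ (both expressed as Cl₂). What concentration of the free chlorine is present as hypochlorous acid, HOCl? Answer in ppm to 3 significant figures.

0.527 ppm

[OCl⁻]/[HOCl] = 10^(pH − pKa) = 10^(8.21 − 7.5) = 10^0.71 = 5.129.
Fraction as HOCl = 1 / (1 + 5.129) = 0.1632.
HOCl = 0.1632 × 3.23 ppm = 0.527 ppm.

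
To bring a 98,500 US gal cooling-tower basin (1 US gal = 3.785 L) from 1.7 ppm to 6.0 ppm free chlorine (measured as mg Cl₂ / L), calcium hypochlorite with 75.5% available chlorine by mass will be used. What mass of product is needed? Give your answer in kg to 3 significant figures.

Volume: 98,500 US gal × 3.785 L/gal = 372,822 L.
Chlorine deficit: 6.0 − 1.7 = 4.3 ppm = 4.3 mg/L as Cl₂.
Cl₂ equivalent needed: 4.3 mg/L × 372,822 L = 1,603,000 mg = 1603 g.
Product at 75.5% available chlorine: 1603 / 0.755 = 2123 g.

2.12 kg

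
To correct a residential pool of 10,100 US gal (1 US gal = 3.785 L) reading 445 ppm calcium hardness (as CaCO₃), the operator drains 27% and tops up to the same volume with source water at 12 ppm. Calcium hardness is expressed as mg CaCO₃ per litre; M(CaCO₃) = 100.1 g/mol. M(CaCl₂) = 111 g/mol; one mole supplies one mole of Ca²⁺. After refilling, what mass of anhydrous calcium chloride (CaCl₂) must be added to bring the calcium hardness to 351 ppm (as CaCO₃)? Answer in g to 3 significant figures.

971 g

Volume: 10,100 US gal × 3.785 L/gal = 38,228 L.
After draining 27% and refilling: 445 × 0.73 + 12 × 0.27 = 328.09 ppm.
Deficit to target: 351 − 328.09 = 22.91 mg/L.
As CaCO₃: 22.91 mg/L × 38,228 L = 875.8 g; ÷ 100.1 = 8.749 mol Ca²⁺.
Mass: 8.749 × 111 = 971.2 g.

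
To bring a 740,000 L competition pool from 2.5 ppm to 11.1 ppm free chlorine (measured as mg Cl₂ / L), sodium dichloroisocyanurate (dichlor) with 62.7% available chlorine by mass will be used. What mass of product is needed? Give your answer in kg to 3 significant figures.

Chlorine deficit: 11.1 − 2.5 = 8.6 ppm = 8.6 mg/L as Cl₂.
Cl₂ equivalent needed: 8.6 mg/L × 740,000 L = 6,364,000 mg = 6364 g.
Product at 62.7% available chlorine: 6364 / 0.627 = 10,150 g.

10.1 kg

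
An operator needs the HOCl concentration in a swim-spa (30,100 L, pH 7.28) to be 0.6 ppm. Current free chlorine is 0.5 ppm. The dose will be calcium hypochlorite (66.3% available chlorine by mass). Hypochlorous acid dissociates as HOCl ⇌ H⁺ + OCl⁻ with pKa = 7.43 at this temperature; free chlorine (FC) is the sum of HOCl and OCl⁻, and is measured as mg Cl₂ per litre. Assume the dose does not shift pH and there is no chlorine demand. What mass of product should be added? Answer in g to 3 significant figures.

23.8 g

[OCl⁻]/[HOCl] = 10^(pH − pKa) = 10^(7.28 − 7.43) = 0.7079; fraction as HOCl = 1/(1 + 0.7079) = 0.5855.
Free chlorine required for 0.6 ppm HOCl: 0.6 / 0.5855 = 1.025 ppm.
FC to add: 1.025 − 0.5 = 0.5248 mg/L as Cl₂.
Cl₂ equivalent: 0.5248 mg/L × 30,100 L = 15.8 g.
Product at 66.3% available Cl: 15.8 / 0.663 = 23.82 g.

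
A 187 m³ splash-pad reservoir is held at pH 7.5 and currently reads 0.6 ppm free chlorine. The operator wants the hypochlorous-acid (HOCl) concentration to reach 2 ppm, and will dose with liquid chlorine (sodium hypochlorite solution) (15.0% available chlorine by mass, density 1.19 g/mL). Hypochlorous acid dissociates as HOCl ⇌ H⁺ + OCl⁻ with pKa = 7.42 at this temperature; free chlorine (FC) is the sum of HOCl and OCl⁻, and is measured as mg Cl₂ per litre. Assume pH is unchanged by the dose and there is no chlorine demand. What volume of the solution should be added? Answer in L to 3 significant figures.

3.99 L

Volume: 187 m³ = 187,000 L.
[OCl⁻]/[HOCl] = 10^(pH − pKa) = 10^(7.5 − 7.42) = 1.202; fraction as HOCl = 1/(1 + 1.202) = 0.4541.
Free chlorine required for 2 ppm HOCl: 2 / 0.4541 = 4.405 ppm.
FC to add: 4.405 − 0.6 = 3.805 mg/L as Cl₂.
Cl₂ equivalent: 3.805 mg/L × 187,000 L = 711.4 g.
Product at 15.0% available Cl: 711.4 / 0.15 = 4743 g.
Volume: 4743 g ÷ 1.19 g/mL = 3986 mL.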